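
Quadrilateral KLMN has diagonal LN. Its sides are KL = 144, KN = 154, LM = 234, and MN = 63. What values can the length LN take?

From triangle KLN: |144 − 154| < LN < 144 + 154, i.e. 10 < LN < 298.
From triangle MLN: 171 < LN < 297.
Both must hold, so LN lies in the intersection.

171 < LN < 297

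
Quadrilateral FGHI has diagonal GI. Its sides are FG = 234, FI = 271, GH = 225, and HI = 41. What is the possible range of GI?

From triangle FGI: |234 − 271| < GI < 234 + 271, i.e. 37 < GI < 505.
From triangle HGI: 184 < GI < 266.
Both must hold, so GI lies in the intersection.

184 < GI < 266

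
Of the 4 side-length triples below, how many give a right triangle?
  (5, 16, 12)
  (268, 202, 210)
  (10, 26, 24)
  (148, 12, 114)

(5,16,12): 5²+12² = 169 < 256 = 16² → obtuse
(268,202,210): 202²+210² = 84904 > 71824 = 268² → acute
(10,26,24): 10²+24² = 676 = 26² → right
(148,12,114): 12+114 ≤ 148, not a triangle
1 of the 4 is right.

1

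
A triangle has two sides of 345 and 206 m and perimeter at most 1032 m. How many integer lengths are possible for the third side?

342

Triangle inequality: 139 < x < 551. Perimeter ≤ 1032 gives x ≤ 1032 − 345 − 206 = 481.
So 139 < x ≤ 481; integers 140 through 481: 342 values.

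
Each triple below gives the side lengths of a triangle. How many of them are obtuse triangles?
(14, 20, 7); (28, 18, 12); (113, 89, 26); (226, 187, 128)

3

(14,20,7): 7²+14² = 245 < 400 = 20² → obtuse
(28,18,12): 12²+18² = 468 < 784 = 28² → obtuse
(113,89,26): 26²+89² = 8597 < 12769 = 113² → obtuse
(226,187,128): 128²+187² = 51353 > 51076 = 226² → acute
3 of the 4 are obtuse.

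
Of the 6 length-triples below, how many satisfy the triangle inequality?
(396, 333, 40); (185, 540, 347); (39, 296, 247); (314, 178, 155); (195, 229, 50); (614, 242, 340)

(40,333,396): 40+333 ≤ 396 → not valid
(185,347,540): 185+347 ≤ 540 → not valid
(39,247,296): 39+247 ≤ 296 → not valid
(155,178,314): 155+178 > 314 → valid
(50,195,229): 50+195 > 229 → valid
(242,340,614): 242+340 ≤ 614 → not valid
2 of the 6 triples form a triangle.

2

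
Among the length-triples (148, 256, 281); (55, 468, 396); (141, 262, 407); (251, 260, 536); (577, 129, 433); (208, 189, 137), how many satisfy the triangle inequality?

(148,256,281): 148+256 > 281 → valid
(55,396,468): 55+396 ≤ 468 → not valid
(141,262,407): 141+262 ≤ 407 → not valid
(251,260,536): 251+260 ≤ 536 → not valid
(129,433,577): 129+433 ≤ 577 → not valid
(137,189,208): 137+189 > 208 → valid
2 of the 6 triples form a triangle.

2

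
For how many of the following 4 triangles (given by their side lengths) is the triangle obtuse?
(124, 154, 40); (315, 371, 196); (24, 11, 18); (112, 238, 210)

2

(124,154,40): 40²+124² = 16976 < 23716 = 154² → obtuse
(315,371,196): 196²+315² = 137641 = 371² → right
(24,11,18): 11²+18² = 445 < 576 = 24² → obtuse
(112,238,210): 112²+210² = 56644 = 238² → right
2 of the 4 are obtuse.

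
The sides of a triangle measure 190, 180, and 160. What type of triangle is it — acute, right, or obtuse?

Compare the square of the longest side to the sum of squares of the other two: 160² + 180² = 58000 > 36100 = 190².

acute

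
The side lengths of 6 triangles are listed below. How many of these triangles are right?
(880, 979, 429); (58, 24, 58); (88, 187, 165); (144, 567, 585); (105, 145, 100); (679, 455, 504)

5

(880,979,429): 429²+880² = 958441 = 979² → right
(58,24,58): 24²+58² = 3940 > 3364 = 58² → acute
(88,187,165): 88²+165² = 34969 = 187² → right
(144,567,585): 144²+567² = 342225 = 585² → right
(105,145,100): 100²+105² = 21025 = 145² → right
(679,455,504): 455²+504² = 461041 = 679² → right
5 of the 6 are right.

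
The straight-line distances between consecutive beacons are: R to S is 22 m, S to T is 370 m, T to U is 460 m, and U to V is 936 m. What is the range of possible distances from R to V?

The maximum is all hops collinear in one direction: 22 + 370 + 460 + 936 = 1788.
The longest hop is 936; the others sum to 852. Folding the others back against it leaves at least 936 − 852 = 84.

84 ≤ RV ≤ 1788 m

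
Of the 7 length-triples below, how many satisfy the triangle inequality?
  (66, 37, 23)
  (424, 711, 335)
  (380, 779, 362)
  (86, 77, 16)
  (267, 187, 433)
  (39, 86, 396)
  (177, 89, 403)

3

(23,37,66): 23+37 ≤ 66 → not valid
(335,424,711): 335+424 > 711 → valid
(362,380,779): 362+380 ≤ 779 → not valid
(16,77,86): 16+77 > 86 → valid
(187,267,433): 187+267 > 433 → valid
(39,86,396): 39+86 ≤ 396 → not valid
(89,177,403): 89+177 ≤ 403 → not valid
3 of the 7 triples form a triangle.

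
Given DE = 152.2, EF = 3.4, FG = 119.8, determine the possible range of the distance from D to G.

The maximum is all hops collinear in one direction: 152.2 + 3.4 + 119.8 = 275.4.
The longest hop is 152.2; the others sum to 123.2. Folding the others back against it leaves at least 152.2 − 123.2 = 29.0.

29.0 ≤ DG ≤ 275.4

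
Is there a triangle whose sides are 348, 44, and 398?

The longest side is 398, but the other two sum to only 392.
392 < 398, so the triangle inequality fails.

No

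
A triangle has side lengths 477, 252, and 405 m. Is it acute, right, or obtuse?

right

Compare the square of the longest side to the sum of squares of the other two: 252² + 405² = 227529 = 477².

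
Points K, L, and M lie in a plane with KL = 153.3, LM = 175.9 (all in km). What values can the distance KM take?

22.6 ≤ KM ≤ 329.2 km

By the triangle inequality, |153.3 − 175.9| ≤ KM ≤ 153.3 + 175.9.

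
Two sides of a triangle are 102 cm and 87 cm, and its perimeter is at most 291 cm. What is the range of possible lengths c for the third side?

15 < c ≤ 102

Triangle inequality alone gives 15 < c < 189.
The perimeter condition gives c ≤ 291 − 102 − 87 = 102.
Intersecting the two: 15 < c ≤ 102.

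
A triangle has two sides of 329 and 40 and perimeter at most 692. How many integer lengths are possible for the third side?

34

Triangle inequality: 289 < x < 369. Perimeter ≤ 692 gives x ≤ 692 − 329 − 40 = 323.
So 289 < x ≤ 323; integers 290 through 323: 34 values.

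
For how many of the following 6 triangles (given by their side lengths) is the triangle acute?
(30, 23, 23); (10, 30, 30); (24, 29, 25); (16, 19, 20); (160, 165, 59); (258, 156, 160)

5

(30,23,23): 23²+23² = 1058 > 900 = 30² → acute
(10,30,30): 10²+30² = 1000 > 900 = 30² → acute
(24,29,25): 24²+25² = 1201 > 841 = 29² → acute
(16,19,20): 16²+19² = 617 > 400 = 20² → acute
(160,165,59): 59²+160² = 29081 > 27225 = 165² → acute
(258,156,160): 156²+160² = 49936 < 66564 = 258² → obtuse
5 of the 6 are acute.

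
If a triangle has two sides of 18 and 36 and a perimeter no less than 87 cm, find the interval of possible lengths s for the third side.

33 ≤ s < 54

Triangle inequality alone gives 18 < s < 54.
The perimeter condition gives s ≥ 87 − 18 − 36 = 33.
Intersecting the two: 33 ≤ s < 54.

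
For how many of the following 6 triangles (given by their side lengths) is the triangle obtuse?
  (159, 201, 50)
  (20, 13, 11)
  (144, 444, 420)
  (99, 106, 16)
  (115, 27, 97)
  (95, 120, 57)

(159,201,50): 50²+159² = 27781 < 40401 = 201² → obtuse
(20,13,11): 11²+13² = 290 < 400 = 20² → obtuse
(144,444,420): 144²+420² = 197136 = 444² → right
(99,106,16): 16²+99² = 10057 < 11236 = 106² → obtuse
(115,27,97): 27²+97² = 10138 < 13225 = 115² → obtuse
(95,120,57): 57²+95² = 12274 < 14400 = 120² → obtuse
5 of the 6 are obtuse.

5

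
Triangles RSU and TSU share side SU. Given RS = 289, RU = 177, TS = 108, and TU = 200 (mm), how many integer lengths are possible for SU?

195

From triangle RSU: 112 < SU < 466.
From triangle TSU: 92 < SU < 308.
Intersection: 112 < SU < 308, so integers 113 through 307: 195 values.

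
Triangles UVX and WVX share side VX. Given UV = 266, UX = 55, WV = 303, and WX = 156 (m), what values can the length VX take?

211 < VX < 321

From triangle UVX: |266 − 55| < VX < 266 + 55, i.e. 211 < VX < 321.
From triangle WVX: 147 < VX < 459.
Both must hold, so VX lies in the intersection.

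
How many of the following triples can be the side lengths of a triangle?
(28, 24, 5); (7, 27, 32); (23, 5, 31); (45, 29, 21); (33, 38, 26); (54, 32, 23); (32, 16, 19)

6

(5,24,28): 5+24 > 28 → valid
(7,27,32): 7+27 > 32 → valid
(5,23,31): 5+23 ≤ 31 → not valid
(21,29,45): 21+29 > 45 → valid
(26,33,38): 26+33 > 38 → valid
(23,32,54): 23+32 > 54 → valid
(16,19,32): 16+19 > 32 → valid
6 of the 7 triples form a triangle.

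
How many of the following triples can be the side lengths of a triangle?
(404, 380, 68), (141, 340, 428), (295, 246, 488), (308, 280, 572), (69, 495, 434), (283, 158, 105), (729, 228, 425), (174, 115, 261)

6

(68,380,404): 68+380 > 404 → valid
(141,340,428): 141+340 > 428 → valid
(246,295,488): 246+295 > 488 → valid
(280,308,572): 280+308 > 572 → valid
(69,434,495): 69+434 > 495 → valid
(105,158,283): 105+158 ≤ 283 → not valid
(228,425,729): 228+425 ≤ 729 → not valid
(115,174,261): 115+174 > 261 → valid
6 of the 8 triples form a triangle.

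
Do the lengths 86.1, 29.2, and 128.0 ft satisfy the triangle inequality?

The longest side is 128.0, but the other two sum to only 115.3.
115.3 < 128.0, so the triangle inequality fails.

No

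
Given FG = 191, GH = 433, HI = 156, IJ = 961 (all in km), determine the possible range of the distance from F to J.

181 ≤ FJ ≤ 1741 km

The maximum is all hops collinear in one direction: 191 + 433 + 156 + 961 = 1741.
The longest hop is 961; the others sum to 780. Folding the others back against it leaves at least 961 − 780 = 181.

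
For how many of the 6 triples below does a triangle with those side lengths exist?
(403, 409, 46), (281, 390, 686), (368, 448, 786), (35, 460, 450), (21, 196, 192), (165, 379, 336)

5

(46,403,409): 46+403 > 409 → valid
(281,390,686): 281+390 ≤ 686 → not valid
(368,448,786): 368+448 > 786 → valid
(35,450,460): 35+450 > 460 → valid
(21,192,196): 21+192 > 196 → valid
(165,336,379): 165+336 > 379 → valid
5 of the 6 triples form a triangle.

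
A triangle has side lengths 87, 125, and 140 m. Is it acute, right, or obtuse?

acute

Compare the square of the longest side to the sum of squares of the other two: 87² + 125² = 23194 > 19600 = 140².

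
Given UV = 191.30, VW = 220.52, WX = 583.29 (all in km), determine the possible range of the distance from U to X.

171.47 ≤ UX ≤ 995.11 km

The maximum is all hops collinear in one direction: 191.30 + 220.52 + 583.29 = 995.11.
The longest hop is 583.29; the others sum to 411.82. Folding the others back against it leaves at least 583.29 − 411.82 = 171.47.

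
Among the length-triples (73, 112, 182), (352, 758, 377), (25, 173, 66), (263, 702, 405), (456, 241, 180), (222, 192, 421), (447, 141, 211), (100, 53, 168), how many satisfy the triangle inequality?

(73,112,182): 73+112 > 182 → valid
(352,377,758): 352+377 ≤ 758 → not valid
(25,66,173): 25+66 ≤ 173 → not valid
(263,405,702): 263+405 ≤ 702 → not valid
(180,241,456): 180+241 ≤ 456 → not valid
(192,222,421): 192+222 ≤ 421 → not valid
(141,211,447): 141+211 ≤ 447 → not valid
(53,100,168): 53+100 ≤ 168 → not valid
1 of the 8 triples forms a triangle.

1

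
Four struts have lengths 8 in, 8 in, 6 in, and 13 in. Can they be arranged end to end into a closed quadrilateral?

A quadrilateral exists iff every side is shorter than the sum of the others — equivalently, the longest side is less than the sum of the rest.
Longest side 13 < 22 (sum of the remaining 3), so yes.

Yes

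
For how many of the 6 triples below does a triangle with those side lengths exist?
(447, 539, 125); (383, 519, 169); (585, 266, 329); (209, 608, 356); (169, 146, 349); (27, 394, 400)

(125,447,539): 125+447 > 539 → valid
(169,383,519): 169+383 > 519 → valid
(266,329,585): 266+329 > 585 → valid
(209,356,608): 209+356 ≤ 608 → not valid
(146,169,349): 146+169 ≤ 349 → not valid
(27,394,400): 27+394 > 400 → valid
4 of the 6 triples form a triangle.

4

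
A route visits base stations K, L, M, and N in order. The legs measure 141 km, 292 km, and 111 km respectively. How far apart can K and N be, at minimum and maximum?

40 ≤ KN ≤ 544 km

The maximum is all hops collinear in one direction: 141 + 292 + 111 = 544.
The longest hop is 292; the others sum to 252. Folding the others back against it leaves at least 292 − 252 = 40.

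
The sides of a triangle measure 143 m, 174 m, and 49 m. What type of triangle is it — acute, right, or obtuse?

Compare the square of the longest side to the sum of squares of the other two: 49² + 143² = 22850 < 30276 = 174².

obtuse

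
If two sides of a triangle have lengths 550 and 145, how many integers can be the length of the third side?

289

The third side lies in the open interval (405, 695).
Integers from 406 to 694 inclusive: 694 − 406 + 1 = 289.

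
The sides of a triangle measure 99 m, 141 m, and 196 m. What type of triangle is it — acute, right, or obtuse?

obtuse

Compare the square of the longest side to the sum of squares of the other two: 99² + 141² = 29682 < 38416 = 196².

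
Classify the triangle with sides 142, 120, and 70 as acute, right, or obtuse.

obtuse

Compare the square of the longest side to the sum of squares of the other two: 70² + 120² = 19300 < 20164 = 142².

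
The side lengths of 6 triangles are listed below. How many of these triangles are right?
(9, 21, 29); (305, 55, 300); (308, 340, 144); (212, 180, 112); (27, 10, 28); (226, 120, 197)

(9,21,29): 9²+21² = 522 < 841 = 29² → obtuse
(305,55,300): 55²+300² = 93025 = 305² → right
(308,340,144): 144²+308² = 115600 = 340² → right
(212,180,112): 112²+180² = 44944 = 212² → right
(27,10,28): 10²+27² = 829 > 784 = 28² → acute
(226,120,197): 120²+197² = 53209 > 51076 = 226² → acute
3 of the 6 are right.

3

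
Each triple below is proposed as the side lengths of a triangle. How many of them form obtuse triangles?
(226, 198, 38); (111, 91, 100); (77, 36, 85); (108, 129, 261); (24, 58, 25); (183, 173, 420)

1

(226,198,38): 38²+198² = 40648 < 51076 = 226² → obtuse
(111,91,100): 91²+100² = 18281 > 12321 = 111² → acute
(77,36,85): 36²+77² = 7225 = 85² → right
(108,129,261): 108+129 ≤ 261, not a triangle
(24,58,25): 24+25 ≤ 58, not a triangle
(183,173,420): 173+183 ≤ 420, not a triangle
1 of the 6 is obtuse.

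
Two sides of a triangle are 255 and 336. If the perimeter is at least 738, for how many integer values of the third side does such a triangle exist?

444

Triangle inequality: 81 < x < 591. Perimeter ≥ 738 gives x ≥ 738 − 255 − 336 = 147.
So 147 ≤ x < 591; integers 147 through 590: 444 values.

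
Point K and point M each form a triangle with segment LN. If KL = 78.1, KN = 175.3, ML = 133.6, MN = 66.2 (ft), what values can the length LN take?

From triangle KLN: |78.1 − 175.3| < LN < 78.1 + 175.3, i.e. 97.2 < LN < 253.4.
From triangle MLN: 67.4 < LN < 199.8.
Both must hold, so LN lies in the intersection.

97.2 < LN < 199.8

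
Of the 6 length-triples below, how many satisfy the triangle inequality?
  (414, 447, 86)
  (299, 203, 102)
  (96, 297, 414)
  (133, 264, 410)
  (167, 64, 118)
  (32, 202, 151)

3

(86,414,447): 86+414 > 447 → valid
(102,203,299): 102+203 > 299 → valid
(96,297,414): 96+297 ≤ 414 → not valid
(133,264,410): 133+264 ≤ 410 → not valid
(64,118,167): 64+118 > 167 → valid
(32,151,202): 32+151 ≤ 202 → not valid
3 of the 6 triples form a triangle.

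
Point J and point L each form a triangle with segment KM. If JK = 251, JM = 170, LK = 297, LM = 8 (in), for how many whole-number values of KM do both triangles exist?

15

From triangle JKM: 81 < KM < 421.
From triangle LKM: 289 < KM < 305.
Intersection: 289 < KM < 305, so integers 290 through 304: 15 values.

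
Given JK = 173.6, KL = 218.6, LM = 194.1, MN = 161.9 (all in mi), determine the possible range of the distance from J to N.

0 ≤ JN ≤ 748.2 mi

The maximum is all hops collinear in one direction: 173.6 + 218.6 + 194.1 + 161.9 = 748.2.
The longest hop is 218.6; the others sum to 529.6. Since 218.6 ≤ 529.6, the path can fold back on itself completely, so the minimum distance is 0.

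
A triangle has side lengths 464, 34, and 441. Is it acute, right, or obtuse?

Compare the square of the longest side to the sum of squares of the other two: 34² + 441² = 195637 < 215296 = 464².

obtuse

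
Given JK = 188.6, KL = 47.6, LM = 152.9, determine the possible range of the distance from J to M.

0 ≤ JM ≤ 389.1

The maximum is all hops collinear in one direction: 188.6 + 47.6 + 152.9 = 389.1.
The longest hop is 188.6; the others sum to 200.5. Since 188.6 ≤ 200.5, the path can fold back on itself completely, so the minimum distance is 0.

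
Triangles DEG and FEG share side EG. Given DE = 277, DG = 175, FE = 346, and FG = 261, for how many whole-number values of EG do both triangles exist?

349

From triangle DEG: 102 < EG < 452.
From triangle FEG: 85 < EG < 607.
Intersection: 102 < EG < 452, so integers 103 through 451: 349 values.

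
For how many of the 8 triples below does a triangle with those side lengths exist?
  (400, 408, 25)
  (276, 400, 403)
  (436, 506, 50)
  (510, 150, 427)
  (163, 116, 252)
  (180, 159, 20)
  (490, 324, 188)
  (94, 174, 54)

5

(25,400,408): 25+400 > 408 → valid
(276,400,403): 276+400 > 403 → valid
(50,436,506): 50+436 ≤ 506 → not valid
(150,427,510): 150+427 > 510 → valid
(116,163,252): 116+163 > 252 → valid
(20,159,180): 20+159 ≤ 180 → not valid
(188,324,490): 188+324 > 490 → valid
(54,94,174): 54+94 ≤ 174 → not valid
5 of the 8 triples form a triangle.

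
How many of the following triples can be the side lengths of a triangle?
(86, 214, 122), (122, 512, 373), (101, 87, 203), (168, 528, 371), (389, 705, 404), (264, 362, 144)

3

(86,122,214): 86+122 ≤ 214 → not valid
(122,373,512): 122+373 ≤ 512 → not valid
(87,101,203): 87+101 ≤ 203 → not valid
(168,371,528): 168+371 > 528 → valid
(389,404,705): 389+404 > 705 → valid
(144,264,362): 144+264 > 362 → valid
3 of the 6 triples form a triangle.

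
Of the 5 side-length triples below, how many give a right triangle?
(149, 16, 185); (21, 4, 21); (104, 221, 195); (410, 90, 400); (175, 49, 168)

(149,16,185): 16+149 ≤ 185, not a triangle
(21,4,21): 4²+21² = 457 > 441 = 21² → acute
(104,221,195): 104²+195² = 48841 = 221² → right
(410,90,400): 90²+400² = 168100 = 410² → right
(175,49,168): 49²+168² = 30625 = 175² → right
3 of the 5 are right.

3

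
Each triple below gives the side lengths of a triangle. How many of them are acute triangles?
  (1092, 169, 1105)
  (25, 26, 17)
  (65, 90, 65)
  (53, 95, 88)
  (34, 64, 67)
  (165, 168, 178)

5

(1092,169,1105): 169²+1092² = 1221025 = 1105² → right
(25,26,17): 17²+25² = 914 > 676 = 26² → acute
(65,90,65): 65²+65² = 8450 > 8100 = 90² → acute
(53,95,88): 53²+88² = 10553 > 9025 = 95² → acute
(34,64,67): 34²+64² = 5252 > 4489 = 67² → acute
(165,168,178): 165²+168² = 55449 > 31684 = 178² → acute
5 of the 6 are acute.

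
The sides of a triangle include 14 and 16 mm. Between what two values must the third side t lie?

By the triangle inequality, t must be less than 14 + 16 = 30 and greater than |14 − 16| = 2.

2 < t < 30 (mm)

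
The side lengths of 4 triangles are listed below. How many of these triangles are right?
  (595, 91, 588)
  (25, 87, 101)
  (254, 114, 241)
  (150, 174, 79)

1

(595,91,588): 91²+588² = 354025 = 595² → right
(25,87,101): 25²+87² = 8194 < 10201 = 101² → obtuse
(254,114,241): 114²+241² = 71077 > 64516 = 254² → acute
(150,174,79): 79²+150² = 28741 < 30276 = 174² → obtuse
1 of the 4 is right.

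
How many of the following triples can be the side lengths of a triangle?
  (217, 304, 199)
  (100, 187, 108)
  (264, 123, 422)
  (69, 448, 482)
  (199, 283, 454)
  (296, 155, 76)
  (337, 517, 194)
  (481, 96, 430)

(199,217,304): 199+217 > 304 → valid
(100,108,187): 100+108 > 187 → valid
(123,264,422): 123+264 ≤ 422 → not valid
(69,448,482): 69+448 > 482 → valid
(199,283,454): 199+283 > 454 → valid
(76,155,296): 76+155 ≤ 296 → not valid
(194,337,517): 194+337 > 517 → valid
(96,430,481): 96+430 > 481 → valid
6 of the 8 triples form a triangle.

6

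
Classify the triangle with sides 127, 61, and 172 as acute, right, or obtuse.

obtuse

Compare the square of the longest side to the sum of squares of the other two: 61² + 127² = 19850 < 29584 = 172².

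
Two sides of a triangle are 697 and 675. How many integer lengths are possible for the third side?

1349

The third side lies in the open interval (22, 1372).
Integers from 23 to 1371 inclusive: 1371 − 23 + 1 = 1349.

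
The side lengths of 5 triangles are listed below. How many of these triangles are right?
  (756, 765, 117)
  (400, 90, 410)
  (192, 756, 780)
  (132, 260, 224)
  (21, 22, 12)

(756,765,117): 117²+756² = 585225 = 765² → right
(400,90,410): 90²+400² = 168100 = 410² → right
(192,756,780): 192²+756² = 608400 = 780² → right
(132,260,224): 132²+224² = 67600 = 260² → right
(21,22,12): 12²+21² = 585 > 484 = 22² → acute
4 of the 5 are right.

4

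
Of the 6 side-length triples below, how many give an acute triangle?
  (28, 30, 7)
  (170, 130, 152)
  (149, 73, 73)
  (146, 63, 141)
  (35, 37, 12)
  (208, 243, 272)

(28,30,7): 7²+28² = 833 < 900 = 30² → obtuse
(170,130,152): 130²+152² = 40004 > 28900 = 170² → acute
(149,73,73): 73+73 ≤ 149, not a triangle
(146,63,141): 63²+141² = 23850 > 21316 = 146² → acute
(35,37,12): 12²+35² = 1369 = 37² → right
(208,243,272): 208²+243² = 102313 > 73984 = 272² → acute
3 of the 6 are acute.

3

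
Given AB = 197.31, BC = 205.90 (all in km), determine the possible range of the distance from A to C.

8.59 ≤ AC ≤ 403.21 km

By the triangle inequality, |197.31 − 205.90| ≤ AC ≤ 197.31 + 205.90.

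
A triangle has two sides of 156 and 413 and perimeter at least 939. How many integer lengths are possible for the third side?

Triangle inequality: 257 < x < 569. Perimeter ≥ 939 gives x ≥ 939 − 156 − 413 = 370.
So 370 ≤ x < 569; integers 370 through 568: 199 values.

199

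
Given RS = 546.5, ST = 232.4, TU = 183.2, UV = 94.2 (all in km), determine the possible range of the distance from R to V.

The maximum is all hops collinear in one direction: 546.5 + 232.4 + 183.2 + 94.2 = 1056.3.
The longest hop is 546.5; the others sum to 509.8. Folding the others back against it leaves at least 546.5 − 509.8 = 36.7.

36.7 ≤ RV ≤ 1056.3 km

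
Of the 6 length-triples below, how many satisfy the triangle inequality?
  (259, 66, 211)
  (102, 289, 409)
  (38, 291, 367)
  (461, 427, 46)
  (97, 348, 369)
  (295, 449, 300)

4

(66,211,259): 66+211 > 259 → valid
(102,289,409): 102+289 ≤ 409 → not valid
(38,291,367): 38+291 ≤ 367 → not valid
(46,427,461): 46+427 > 461 → valid
(97,348,369): 97+348 > 369 → valid
(295,300,449): 295+300 > 449 → valid
4 of the 6 triples form a triangle.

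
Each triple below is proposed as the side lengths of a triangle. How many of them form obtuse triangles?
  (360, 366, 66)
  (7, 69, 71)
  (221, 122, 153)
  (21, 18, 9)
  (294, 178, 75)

3

(360,366,66): 66²+360² = 133956 = 366² → right
(7,69,71): 7²+69² = 4810 < 5041 = 71² → obtuse
(221,122,153): 122²+153² = 38293 < 48841 = 221² → obtuse
(21,18,9): 9²+18² = 405 < 441 = 21² → obtuse
(294,178,75): 75+178 ≤ 294, not a triangle
3 of the 5 are obtuse.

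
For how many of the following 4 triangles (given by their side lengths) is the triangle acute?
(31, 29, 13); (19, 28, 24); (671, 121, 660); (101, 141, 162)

3

(31,29,13): 13²+29² = 1010 > 961 = 31² → acute
(19,28,24): 19²+24² = 937 > 784 = 28² → acute
(671,121,660): 121²+660² = 450241 = 671² → right
(101,141,162): 101²+141² = 30082 > 26244 = 162² → acute
3 of the 4 are acute.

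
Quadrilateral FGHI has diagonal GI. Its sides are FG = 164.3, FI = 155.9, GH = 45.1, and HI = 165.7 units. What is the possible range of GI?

120.6 < GI < 210.8

From triangle FGI: |164.3 − 155.9| < GI < 164.3 + 155.9, i.e. 8.4 < GI < 320.2.
From triangle HGI: 120.6 < GI < 210.8.
Both must hold, so GI lies in the intersection.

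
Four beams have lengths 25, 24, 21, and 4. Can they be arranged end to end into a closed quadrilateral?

Yes

A quadrilateral exists iff every side is shorter than the sum of the others — equivalently, the longest side is less than the sum of the rest.
Longest side 25 < 49 (sum of the remaining 3), so yes.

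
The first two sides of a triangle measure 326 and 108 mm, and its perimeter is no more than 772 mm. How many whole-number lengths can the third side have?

120

Triangle inequality: 218 < x < 434. Perimeter ≤ 772 gives x ≤ 772 − 326 − 108 = 338.
So 218 < x ≤ 338; integers 219 through 338: 120 values.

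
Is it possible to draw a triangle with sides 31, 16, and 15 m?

The two shorter sides sum to 31, exactly equal to the longest side 31.
That gives only a degenerate (flat) triangle — the inequality must be strict.

No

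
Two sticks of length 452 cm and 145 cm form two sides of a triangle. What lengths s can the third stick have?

307 < s < 597

By the triangle inequality, s must be less than 452 + 145 = 597 and greater than |452 − 145| = 307.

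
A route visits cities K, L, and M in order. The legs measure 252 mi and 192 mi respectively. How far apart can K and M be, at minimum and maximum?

By the triangle inequality, |252 − 192| ≤ KM ≤ 252 + 192.

60 ≤ KM ≤ 444 mi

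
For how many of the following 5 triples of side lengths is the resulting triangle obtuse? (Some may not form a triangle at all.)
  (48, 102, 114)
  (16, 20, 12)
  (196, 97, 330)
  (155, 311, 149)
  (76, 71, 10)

(48,102,114): 48²+102² = 12708 < 12996 = 114² → obtuse
(16,20,12): 12²+16² = 400 = 20² → right
(196,97,330): 97+196 ≤ 330, not a triangle
(155,311,149): 149+155 ≤ 311, not a triangle
(76,71,10): 10²+71² = 5141 < 5776 = 76² → obtuse
2 of the 5 are obtuse.

2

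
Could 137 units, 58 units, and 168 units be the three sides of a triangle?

Yes

The longest side is 168, and the other two sum to 195.
Since 195 > 168, the triangle inequality holds.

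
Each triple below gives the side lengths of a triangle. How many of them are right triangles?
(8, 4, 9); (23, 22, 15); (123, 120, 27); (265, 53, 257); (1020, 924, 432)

2

(8,4,9): 4²+8² = 80 < 81 = 9² → obtuse
(23,22,15): 15²+22² = 709 > 529 = 23² → acute
(123,120,27): 27²+120² = 15129 = 123² → right
(265,53,257): 53²+257² = 68858 < 70225 = 265² → obtuse
(1020,924,432): 432²+924² = 1040400 = 1020² → right
2 of the 5 are right.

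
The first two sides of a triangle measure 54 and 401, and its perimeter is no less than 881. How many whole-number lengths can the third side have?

29

Triangle inequality: 347 < x < 455. Perimeter ≥ 881 gives x ≥ 881 − 54 − 401 = 426.
So 426 ≤ x < 455; integers 426 through 454: 29 values.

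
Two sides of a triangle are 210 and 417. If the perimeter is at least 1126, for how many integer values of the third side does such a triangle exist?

Triangle inequality: 207 < x < 627. Perimeter ≥ 1126 gives x ≥ 1126 − 210 − 417 = 499.
So 499 ≤ x < 627; integers 499 through 626: 128 values.

128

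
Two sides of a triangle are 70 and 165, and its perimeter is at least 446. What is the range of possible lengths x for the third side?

Triangle inequality alone gives 95 < x < 235.
The perimeter condition gives x ≥ 446 − 70 − 165 = 211.
Intersecting the two: 211 ≤ x < 235.

211 ≤ x < 235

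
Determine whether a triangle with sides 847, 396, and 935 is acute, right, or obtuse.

Compare the square of the longest side to the sum of squares of the other two: 396² + 847² = 874225 = 935².

right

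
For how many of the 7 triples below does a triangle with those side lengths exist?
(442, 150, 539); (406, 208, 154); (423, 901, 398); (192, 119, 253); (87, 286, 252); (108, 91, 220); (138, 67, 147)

4

(150,442,539): 150+442 > 539 → valid
(154,208,406): 154+208 ≤ 406 → not valid
(398,423,901): 398+423 ≤ 901 → not valid
(119,192,253): 119+192 > 253 → valid
(87,252,286): 87+252 > 286 → valid
(91,108,220): 91+108 ≤ 220 → not valid
(67,138,147): 67+138 > 147 → valid
4 of the 7 triples form a triangle.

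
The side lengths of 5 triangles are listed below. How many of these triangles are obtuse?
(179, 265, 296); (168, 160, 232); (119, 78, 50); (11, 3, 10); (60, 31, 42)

(179,265,296): 179²+265² = 102266 > 87616 = 296² → acute
(168,160,232): 160²+168² = 53824 = 232² → right
(119,78,50): 50²+78² = 8584 < 14161 = 119² → obtuse
(11,3,10): 3²+10² = 109 < 121 = 11² → obtuse
(60,31,42): 31²+42² = 2725 < 3600 = 60² → obtuse
3 of the 5 are obtuse.

3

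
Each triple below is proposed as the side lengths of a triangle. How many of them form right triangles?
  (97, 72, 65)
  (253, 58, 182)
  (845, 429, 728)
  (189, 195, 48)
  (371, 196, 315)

(97,72,65): 65²+72² = 9409 = 97² → right
(253,58,182): 58+182 ≤ 253, not a triangle
(845,429,728): 429²+728² = 714025 = 845² → right
(189,195,48): 48²+189² = 38025 = 195² → right
(371,196,315): 196²+315² = 137641 = 371² → right
4 of the 5 are right.

4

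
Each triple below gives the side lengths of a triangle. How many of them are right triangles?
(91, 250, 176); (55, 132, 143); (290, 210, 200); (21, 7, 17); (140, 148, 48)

(91,250,176): 91²+176² = 39257 < 62500 = 250² → obtuse
(55,132,143): 55²+132² = 20449 = 143² → right
(290,210,200): 200²+210² = 84100 = 290² → right
(21,7,17): 7²+17² = 338 < 441 = 21² → obtuse
(140,148,48): 48²+140² = 21904 = 148² → right
3 of the 5 are right.

3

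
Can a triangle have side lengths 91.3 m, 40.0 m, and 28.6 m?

The longest side is 91.3, but the other two sum to only 68.6.
68.6 < 91.3, so the triangle inequality fails.

No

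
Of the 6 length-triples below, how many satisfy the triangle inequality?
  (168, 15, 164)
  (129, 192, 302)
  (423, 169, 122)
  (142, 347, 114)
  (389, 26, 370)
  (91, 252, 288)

(15,164,168): 15+164 > 168 → valid
(129,192,302): 129+192 > 302 → valid
(122,169,423): 122+169 ≤ 423 → not valid
(114,142,347): 114+142 ≤ 347 → not valid
(26,370,389): 26+370 > 389 → valid
(91,252,288): 91+252 > 288 → valid
4 of the 6 triples form a triangle.

4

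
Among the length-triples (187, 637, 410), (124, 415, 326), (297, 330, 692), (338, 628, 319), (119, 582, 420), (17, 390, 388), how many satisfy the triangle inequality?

3

(187,410,637): 187+410 ≤ 637 → not valid
(124,326,415): 124+326 > 415 → valid
(297,330,692): 297+330 ≤ 692 → not valid
(319,338,628): 319+338 > 628 → valid
(119,420,582): 119+420 ≤ 582 → not valid
(17,388,390): 17+388 > 390 → valid
3 of the 6 triples form a triangle.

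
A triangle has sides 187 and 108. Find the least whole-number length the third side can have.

80

The third side must be strictly greater than |187 − 108| = 79.
The smallest integer above 79 is 80.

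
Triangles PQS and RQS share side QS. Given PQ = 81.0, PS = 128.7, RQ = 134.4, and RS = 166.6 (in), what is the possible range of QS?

From triangle PQS: |81.0 − 128.7| < QS < 81.0 + 128.7, i.e. 47.7 < QS < 209.7.
From triangle RQS: 32.2 < QS < 301.0.
Both must hold, so QS lies in the intersection.

47.7 < QS < 209.7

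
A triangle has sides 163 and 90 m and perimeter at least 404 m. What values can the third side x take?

Triangle inequality alone gives 73 < x < 253.
The perimeter condition gives x ≥ 404 − 163 − 90 = 151.
Intersecting the two: 151 ≤ x < 253.

151 ≤ x < 253 m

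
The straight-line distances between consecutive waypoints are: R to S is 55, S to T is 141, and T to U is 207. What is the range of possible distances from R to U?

The maximum is all hops collinear in one direction: 55 + 141 + 207 = 403.
The longest hop is 207; the others sum to 196. Folding the others back against it leaves at least 207 − 196 = 11.

11 ≤ RU ≤ 403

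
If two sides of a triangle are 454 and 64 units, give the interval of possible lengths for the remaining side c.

By the triangle inequality, c must be less than 454 + 64 = 518 and greater than |454 − 64| = 390.

390 < c < 518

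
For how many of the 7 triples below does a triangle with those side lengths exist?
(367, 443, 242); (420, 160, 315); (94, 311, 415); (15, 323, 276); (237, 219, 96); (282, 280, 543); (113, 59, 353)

4

(242,367,443): 242+367 > 443 → valid
(160,315,420): 160+315 > 420 → valid
(94,311,415): 94+311 ≤ 415 → not valid
(15,276,323): 15+276 ≤ 323 → not valid
(96,219,237): 96+219 > 237 → valid
(280,282,543): 280+282 > 543 → valid
(59,113,353): 59+113 ≤ 353 → not valid
4 of the 7 triples form a triangle.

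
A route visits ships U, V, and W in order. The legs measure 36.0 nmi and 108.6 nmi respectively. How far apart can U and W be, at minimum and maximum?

72.6 ≤ UW ≤ 144.6 nmi

By the triangle inequality, |36.0 − 108.6| ≤ UW ≤ 36.0 + 108.6.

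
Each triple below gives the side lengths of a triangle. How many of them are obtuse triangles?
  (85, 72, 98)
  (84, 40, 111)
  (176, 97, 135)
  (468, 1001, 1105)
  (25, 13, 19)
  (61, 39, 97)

4

(85,72,98): 72²+85² = 12409 > 9604 = 98² → acute
(84,40,111): 40²+84² = 8656 < 12321 = 111² → obtuse
(176,97,135): 97²+135² = 27634 < 30976 = 176² → obtuse
(468,1001,1105): 468²+1001² = 1221025 = 1105² → right
(25,13,19): 13²+19² = 530 < 625 = 25² → obtuse
(61,39,97): 39²+61² = 5242 < 9409 = 97² → obtuse
4 of the 6 are obtuse.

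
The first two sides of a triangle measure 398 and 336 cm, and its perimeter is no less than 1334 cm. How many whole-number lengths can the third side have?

Triangle inequality: 62 < x < 734. Perimeter ≥ 1334 gives x ≥ 1334 − 398 − 336 = 600.
So 600 ≤ x < 734; integers 600 through 733: 134 values.

134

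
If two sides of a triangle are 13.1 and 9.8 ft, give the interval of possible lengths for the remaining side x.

By the triangle inequality, x must be less than 13.1 + 9.8 = 22.9 and greater than |13.1 − 9.8| = 3.3.

3.3 < x < 22.9 (ft)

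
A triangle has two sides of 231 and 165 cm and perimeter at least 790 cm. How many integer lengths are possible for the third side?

2

Triangle inequality: 66 < x < 396. Perimeter ≥ 790 gives x ≥ 790 − 231 − 165 = 394.
So 394 ≤ x < 396; integers 394 through 395: 2 values.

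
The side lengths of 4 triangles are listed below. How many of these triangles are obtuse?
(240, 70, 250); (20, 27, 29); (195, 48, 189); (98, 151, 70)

1

(240,70,250): 70²+240² = 62500 = 250² → right
(20,27,29): 20²+27² = 1129 > 841 = 29² → acute
(195,48,189): 48²+189² = 38025 = 195² → right
(98,151,70): 70²+98² = 14504 < 22801 = 151² → obtuse
1 of the 4 is obtuse.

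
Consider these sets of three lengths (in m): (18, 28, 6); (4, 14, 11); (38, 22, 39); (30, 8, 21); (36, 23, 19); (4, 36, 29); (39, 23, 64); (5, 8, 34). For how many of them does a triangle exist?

3

(6,18,28): 6+18 ≤ 28 → not valid
(4,11,14): 4+11 > 14 → valid
(22,38,39): 22+38 > 39 → valid
(8,21,30): 8+21 ≤ 30 → not valid
(19,23,36): 19+23 > 36 → valid
(4,29,36): 4+29 ≤ 36 → not valid
(23,39,64): 23+39 ≤ 64 → not valid
(5,8,34): 5+8 ≤ 34 → not valid
3 of the 8 triples form a triangle.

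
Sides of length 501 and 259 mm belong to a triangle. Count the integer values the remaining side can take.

517

The third side lies in the open interval (242, 760).
Integers from 243 to 759 inclusive: 759 − 243 + 1 = 517.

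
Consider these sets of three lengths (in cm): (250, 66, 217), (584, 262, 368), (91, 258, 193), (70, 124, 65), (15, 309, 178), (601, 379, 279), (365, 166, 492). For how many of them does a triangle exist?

(66,217,250): 66+217 > 250 → valid
(262,368,584): 262+368 > 584 → valid
(91,193,258): 91+193 > 258 → valid
(65,70,124): 65+70 > 124 → valid
(15,178,309): 15+178 ≤ 309 → not valid
(279,379,601): 279+379 > 601 → valid
(166,365,492): 166+365 > 492 → valid
6 of the 7 triples form a triangle.

6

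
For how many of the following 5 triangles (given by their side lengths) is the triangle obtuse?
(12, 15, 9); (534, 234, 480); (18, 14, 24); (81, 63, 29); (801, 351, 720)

2

(12,15,9): 9²+12² = 225 = 15² → right
(534,234,480): 234²+480² = 285156 = 534² → right
(18,14,24): 14²+18² = 520 < 576 = 24² → obtuse
(81,63,29): 29²+63² = 4810 < 6561 = 81² → obtuse
(801,351,720): 351²+720² = 641601 = 801² → right
2 of the 5 are obtuse.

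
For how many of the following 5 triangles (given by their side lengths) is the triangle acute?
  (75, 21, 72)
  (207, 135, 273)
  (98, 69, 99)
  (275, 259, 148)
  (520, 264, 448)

2

(75,21,72): 21²+72² = 5625 = 75² → right
(207,135,273): 135²+207² = 61074 < 74529 = 273² → obtuse
(98,69,99): 69²+98² = 14365 > 9801 = 99² → acute
(275,259,148): 148²+259² = 88985 > 75625 = 275² → acute
(520,264,448): 264²+448² = 270400 = 520² → right
2 of the 5 are acute.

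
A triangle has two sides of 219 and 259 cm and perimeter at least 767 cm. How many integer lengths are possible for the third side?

189

Triangle inequality: 40 < x < 478. Perimeter ≥ 767 gives x ≥ 767 − 219 − 259 = 289.
So 289 ≤ x < 478; integers 289 through 477: 189 values.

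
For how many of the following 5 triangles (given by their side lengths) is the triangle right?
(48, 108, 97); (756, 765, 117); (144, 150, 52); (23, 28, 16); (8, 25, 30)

(48,108,97): 48²+97² = 11713 > 11664 = 108² → acute
(756,765,117): 117²+756² = 585225 = 765² → right
(144,150,52): 52²+144² = 23440 > 22500 = 150² → acute
(23,28,16): 16²+23² = 785 > 784 = 28² → acute
(8,25,30): 8²+25² = 689 < 900 = 30² → obtuse
1 of the 5 is right.

1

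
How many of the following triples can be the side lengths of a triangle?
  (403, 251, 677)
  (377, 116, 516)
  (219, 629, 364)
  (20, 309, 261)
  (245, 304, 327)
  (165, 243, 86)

2

(251,403,677): 251+403 ≤ 677 → not valid
(116,377,516): 116+377 ≤ 516 → not valid
(219,364,629): 219+364 ≤ 629 → not valid
(20,261,309): 20+261 ≤ 309 → not valid
(245,304,327): 245+304 > 327 → valid
(86,165,243): 86+165 > 243 → valid
2 of the 6 triples form a triangle.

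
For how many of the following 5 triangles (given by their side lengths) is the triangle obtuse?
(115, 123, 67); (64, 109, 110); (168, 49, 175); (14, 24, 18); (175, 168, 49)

1

(115,123,67): 67²+115² = 17714 > 15129 = 123² → acute
(64,109,110): 64²+109² = 15977 > 12100 = 110² → acute
(168,49,175): 49²+168² = 30625 = 175² → right
(14,24,18): 14²+18² = 520 < 576 = 24² → obtuse
(175,168,49): 49²+168² = 30625 = 175² → right
1 of the 5 is obtuse.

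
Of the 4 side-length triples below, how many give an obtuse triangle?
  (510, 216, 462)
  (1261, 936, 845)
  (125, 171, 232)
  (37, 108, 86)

2

(510,216,462): 216²+462² = 260100 = 510² → right
(1261,936,845): 845²+936² = 1590121 = 1261² → right
(125,171,232): 125²+171² = 44866 < 53824 = 232² → obtuse
(37,108,86): 37²+86² = 8765 < 11664 = 108² → obtuse
2 of the 4 are obtuse.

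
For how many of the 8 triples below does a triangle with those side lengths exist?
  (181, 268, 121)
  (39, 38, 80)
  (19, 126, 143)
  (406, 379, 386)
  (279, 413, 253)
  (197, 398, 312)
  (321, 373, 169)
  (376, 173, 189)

6

(121,181,268): 121+181 > 268 → valid
(38,39,80): 38+39 ≤ 80 → not valid
(19,126,143): 19+126 > 143 → valid
(379,386,406): 379+386 > 406 → valid
(253,279,413): 253+279 > 413 → valid
(197,312,398): 197+312 > 398 → valid
(169,321,373): 169+321 > 373 → valid
(173,189,376): 173+189 ≤ 376 → not valid
6 of the 8 triples form a triangle.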